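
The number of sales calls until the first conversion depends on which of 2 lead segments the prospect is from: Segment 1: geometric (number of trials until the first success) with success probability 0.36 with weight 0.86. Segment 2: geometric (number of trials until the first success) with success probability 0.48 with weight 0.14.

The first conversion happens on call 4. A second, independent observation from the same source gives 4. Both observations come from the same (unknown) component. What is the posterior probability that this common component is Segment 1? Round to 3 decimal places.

0.923

Posterior ∝ prior × likelihood, so P(k | x) ∝ π_k f_k(x); normalise over all components.
Since both observations come from the same component, the likelihood for component k is f_k(x₁)·f_k(x₂).
  f_1 = [0.36·(1−0.36)^3 = 0.36·0.262144 = 0.0943718] × [0.0943718] = 0.00890604
  f_2 = [0.48·(1−0.48)^3 = 0.48·0.140608 = 0.0674918] × [0.0674918] = 0.00455515
Multiply by the mixture weights:
  π_1·f_1 = 0.86 × 0.00890604 = 0.0076592
  π_2·f_2 = 0.14 × 0.00455515 = 0.000637721
Sum: 0.0076592 + 0.000637721 = 0.00829692
So the posterior for Segment 1 is 0.0076592 / 0.00829692 ≈ 0.923.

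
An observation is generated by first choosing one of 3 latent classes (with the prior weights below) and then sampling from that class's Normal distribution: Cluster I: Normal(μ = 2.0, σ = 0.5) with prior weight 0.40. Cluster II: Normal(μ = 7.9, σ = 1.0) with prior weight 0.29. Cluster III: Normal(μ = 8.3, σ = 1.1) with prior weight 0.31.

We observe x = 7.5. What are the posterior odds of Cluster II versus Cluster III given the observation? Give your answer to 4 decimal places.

1.2375

The posterior odds equal the prior odds times the likelihood ratio: (π_i/π_j)·(f_i(x)/f_j(x)).
Component likelihoods at x = 7.5:
  L_I = (1/(0.5·√(2π)))·exp(−(7.5−2.0)²/(2·0.5²)) = 0.797885·exp(-60.50000) = 4.23764e-27
  L_II = (1/(1.0·√(2π)))·exp(−(7.5−7.9)²/(2·1.0²)) = 0.398942·exp(-0.08000) = 0.36827
  L_III = (1/(1.1·√(2π)))·exp(−(7.5−8.3)²/(2·1.1²)) = 0.362675·exp(-0.26446) = 0.278396
Odds = (0.29/0.31) × (0.36827/0.278396) = 0.935484 × 1.32283 ≈ 1.2375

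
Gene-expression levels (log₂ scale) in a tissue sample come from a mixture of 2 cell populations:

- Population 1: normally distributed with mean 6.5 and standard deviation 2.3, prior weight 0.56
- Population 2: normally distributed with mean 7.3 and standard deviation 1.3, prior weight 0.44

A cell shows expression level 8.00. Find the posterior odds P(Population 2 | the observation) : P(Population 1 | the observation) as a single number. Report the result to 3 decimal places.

1.487

Only the two components matter; the odds are (w_i f_i(x)) / (w_j f_j(x)).
Normal densities:
  f_1 = (1/(2.3·√(2π)))·exp(−(8.00−6.5)²/(2·2.3²)) = 0.173453·exp(-0.21267) = 0.140224
  f_2 = (1/(1.3·√(2π)))·exp(−(8.00−7.3)²/(2·1.3²)) = 0.306879·exp(-0.14497) = 0.265465
0.116804 / 0.0785255 ≈ 1.487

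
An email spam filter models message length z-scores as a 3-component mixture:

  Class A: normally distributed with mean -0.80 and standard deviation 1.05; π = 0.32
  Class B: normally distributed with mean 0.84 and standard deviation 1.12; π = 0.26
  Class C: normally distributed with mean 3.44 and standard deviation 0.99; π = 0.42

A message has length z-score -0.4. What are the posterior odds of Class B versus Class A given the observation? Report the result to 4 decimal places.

0.4437

Posterior odds = (w_i f_i(x)) / (w_j f_j(x)); the normalising sum cancels.
Evaluate each component's likelihood at the observed value:
  L_A = (1/(1.05·√(2π)))·exp(−(-0.4−-0.80)²/(2·1.05²)) = 0.379945·exp(-0.07256) = 0.353352
  L_B = (1/(1.12·√(2π)))·exp(−(-0.4−0.84)²/(2·1.12²)) = 0.356198·exp(-0.61288) = 0.192984
  L_C = (1/(0.99·√(2π)))·exp(−(-0.4−3.44)²/(2·0.99²)) = 0.402972·exp(-7.52250) = 0.000217919
0.0501757 / 0.113073 ≈ 0.4437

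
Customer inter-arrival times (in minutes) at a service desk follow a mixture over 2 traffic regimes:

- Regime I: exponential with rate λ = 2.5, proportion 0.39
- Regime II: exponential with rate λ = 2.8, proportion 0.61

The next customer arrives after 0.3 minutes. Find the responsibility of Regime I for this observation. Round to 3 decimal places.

0.384

Posterior ∝ prior × likelihood, so P(k | x) ∝ π_k f_k(x); normalise over all components.
Exponential densities:
  L_I = 2.5·e^(−2.5·0.3) = 2.5·e^(−0.7500) = 1.18092
  L_II = 2.8·e^(−2.8·0.3) = 2.8·e^(−0.8400) = 1.20879
Unnormalised posteriors:
  π_I·L_I = 0.39 × 1.18092 = 0.460557
  π_II·L_II = 0.61 × 1.20879 = 0.737362
Evidence: 0.460557 + 0.737362 = 1.19792
Responsibility of Regime I: 0.460557 / 1.19792 ≈ 0.384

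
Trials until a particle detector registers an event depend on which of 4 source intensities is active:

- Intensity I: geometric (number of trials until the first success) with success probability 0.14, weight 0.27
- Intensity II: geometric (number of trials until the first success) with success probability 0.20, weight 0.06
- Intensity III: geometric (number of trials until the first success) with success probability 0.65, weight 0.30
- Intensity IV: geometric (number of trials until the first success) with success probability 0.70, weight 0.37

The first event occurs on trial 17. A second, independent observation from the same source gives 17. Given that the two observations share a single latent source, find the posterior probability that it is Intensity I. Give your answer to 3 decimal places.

P(component k | x) = π_k·f_k(x) / marginal(x), where marginal(x) = Σ_j π_j·f_j(x).
Since both observations come from the same component, the likelihood for component k is f_k(x₁)·f_k(x₂).
  p_I = [0.14·(1−0.14)^16 = 0.14·0.0895314 = 0.0125344] × [0.0125344] = 0.000157111
  p_II = [0.20·(1−0.20)^16 = 0.20·0.0281475 = 0.0056295] × [0.0056295] = 3.16913e-05
  p_III = [0.65·(1−0.65)^16 = 0.65·5.07094e-08 = 3.29611e-08] × [3.29611e-08] = 1.08644e-15
  p_IV = [0.70·(1−0.70)^16 = 0.70·4.30467e-09 = 3.01327e-09] × [3.01327e-09] = 9.0798e-18
Unnormalised posteriors:
  π_I·p_I = 0.27 × 0.000157111 = 4.242e-05
  π_II·p_II = 0.06 × 3.16913e-05 = 1.90148e-06
  π_III·p_III = 0.30 × 1.08644e-15 = 3.25931e-16
  π_IV·p_IV = 0.37 × 9.0798e-18 = 3.35953e-18
Denominator: 4.242e-05 + 1.90148e-06 + 3.25931e-16 + 3.35953e-18 = 4.43214e-05
P(Intensity I | x) = 4.242e-05 / 4.43214e-05 ≈ 0.957

0.957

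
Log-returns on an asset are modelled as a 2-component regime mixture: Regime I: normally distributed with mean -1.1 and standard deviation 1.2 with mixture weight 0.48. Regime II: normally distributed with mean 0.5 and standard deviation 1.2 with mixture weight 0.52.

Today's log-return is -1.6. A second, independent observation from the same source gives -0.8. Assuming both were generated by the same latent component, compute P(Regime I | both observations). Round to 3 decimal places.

The responsibility of component k is π_k f_k(x) divided by Σ_j π_j f_j(x).
Since both observations come from the same component, the likelihood for component k is f_k(x₁)·f_k(x₂).
  f_I = [(1/(1.2·√(2π)))·exp(−(-1.6−-1.1)²/(2·1.2²)) = 0.332452·exp(-0.08681) = 0.30481] × [0.322223] = 0.098217
  f_II = [(1/(1.2·√(2π)))·exp(−(-1.6−0.5)²/(2·1.2²)) = 0.332452·exp(-1.53125) = 0.0718978] × [0.184877] = 0.0132922
Multiply by the mixture weights:
  π_I·f_I = 0.48 × 0.098217 = 0.0471442
  π_II·f_II = 0.52 × 0.0132922 = 0.00691196
Marginal: 0.0471442 + 0.00691196 = 0.0540561
So the posterior for Regime I is 0.0471442 / 0.0540561 ≈ 0.872.

0.872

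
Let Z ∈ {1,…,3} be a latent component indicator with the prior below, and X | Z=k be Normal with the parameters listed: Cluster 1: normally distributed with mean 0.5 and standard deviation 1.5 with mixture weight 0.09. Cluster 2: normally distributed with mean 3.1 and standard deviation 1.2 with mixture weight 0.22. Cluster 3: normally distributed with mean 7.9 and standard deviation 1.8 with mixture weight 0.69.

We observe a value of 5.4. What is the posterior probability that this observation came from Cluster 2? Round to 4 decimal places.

0.1663

P(component k | x) = π_k·f_k(x) / marginal(x), where marginal(x) = Σ_j π_j·f_j(x).
Component likelihoods at x = 5.4:
  L_1 = 0.0012812
  L_2 = 0.0529681
  L_3 = 0.0844808
Weight by the priors:
  π_1·L_1 = 0.09 × 0.0012812 = 0.000115308
  π_2·L_2 = 0.22 × 0.0529681 = 0.011653
  π_3·L_3 = 0.69 × 0.0844808 = 0.0582917
Evidence: 0.000115308 + 0.011653 + 0.0582917 = 0.07006
Responsibility of Cluster 2: 0.011653 / 0.07006 ≈ 0.1663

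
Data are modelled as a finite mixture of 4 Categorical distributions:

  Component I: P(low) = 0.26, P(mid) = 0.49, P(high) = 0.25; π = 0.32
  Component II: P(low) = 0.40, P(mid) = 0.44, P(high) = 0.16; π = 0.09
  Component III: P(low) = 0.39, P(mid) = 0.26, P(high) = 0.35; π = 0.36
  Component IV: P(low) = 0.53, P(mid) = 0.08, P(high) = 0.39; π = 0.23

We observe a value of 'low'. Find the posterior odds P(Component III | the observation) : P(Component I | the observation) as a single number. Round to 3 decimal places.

1.687

Only the two components matter; the odds are (π_i f_i(x)) / (π_j f_j(x)).
Evaluate each component's likelihood at the observed value:
  L_I = 0.26
  L_II = 0.4
  L_III = 0.39
  L_IV = 0.53
Odds = (0.36/0.32) × (0.39/0.26) = 1.125 × 1.5 ≈ 1.687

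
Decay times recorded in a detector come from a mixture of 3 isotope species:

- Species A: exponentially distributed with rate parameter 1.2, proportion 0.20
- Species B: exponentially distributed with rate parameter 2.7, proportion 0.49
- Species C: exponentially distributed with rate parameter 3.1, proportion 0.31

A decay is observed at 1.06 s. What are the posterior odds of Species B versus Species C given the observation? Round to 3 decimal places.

2.104

The posterior odds equal the prior odds times the likelihood ratio: (P(Z=i)/P(Z=j))·(f_i(x)/f_j(x)).
Exponential densities:
  L_A = 0.336325
  L_B = 0.154317
  L_C = 0.11595
Posterior odds = (P(Z=B)·L_B) / (P(Z=C)·L_C) = (0.49·0.154317) / (0.31·0.11595) = 0.0756152 / 0.0359444 ≈ 2.104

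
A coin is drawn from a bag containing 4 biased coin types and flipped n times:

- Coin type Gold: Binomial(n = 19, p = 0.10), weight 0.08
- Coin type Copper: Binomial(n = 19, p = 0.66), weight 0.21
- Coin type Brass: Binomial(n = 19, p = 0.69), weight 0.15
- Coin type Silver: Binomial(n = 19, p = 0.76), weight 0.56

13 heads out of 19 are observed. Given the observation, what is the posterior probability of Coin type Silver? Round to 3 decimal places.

Apply Bayes' rule: the posterior for each component is proportional to its prior times its likelihood at x.
Component likelihoods at x = 13 heads out of 19:
  p_Gold = 1.44191e-09
  p_Copper = 0.188985
  p_Brass = 0.193504
  p_Silver = 0.146328
Weight by the priors:
  π_Gold·p_Gold = 0.08 × 1.44191e-09 = 1.15352e-10
  π_Copper·p_Copper = 0.21 × 0.188985 = 0.0396868
  π_Brass·p_Brass = 0.15 × 0.193504 = 0.0290256
  π_Silver·p_Silver = 0.56 × 0.146328 = 0.0819434
Normaliser: 1.15352e-10 + 0.0396868 + 0.0290256 + 0.0819434 = 0.150656
P(Coin type Silver | data) = 0.0819434 / 0.150656 ≈ 0.544

0.544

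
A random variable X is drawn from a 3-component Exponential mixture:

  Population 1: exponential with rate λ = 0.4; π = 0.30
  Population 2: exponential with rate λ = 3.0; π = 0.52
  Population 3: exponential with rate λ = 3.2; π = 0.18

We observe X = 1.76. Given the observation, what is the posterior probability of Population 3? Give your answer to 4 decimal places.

0.0297

The responsibility of component k is P(Z=k) f_k(x) divided by Σ_j P(Z=j) f_j(x).
Exponential densities:
  p_1 = 0.4·e^(−0.4·1.76) = 0.4·e^(−0.7040) = 0.197841
  p_2 = 3.0·e^(−3.0·1.76) = 3.0·e^(−5.2800) = 0.0152773
  p_3 = 3.2·e^(−3.2·1.76) = 3.2·e^(−5.6320) = 0.0114605
Multiply by the mixture weights:
  P(Z=1)·p_1 = 0.30 × 0.197841 = 0.0593524
  P(Z=2)·p_2 = 0.52 × 0.0152773 = 0.00794419
  P(Z=3)·p_3 = 0.18 × 0.0114605 = 0.00206289
Denominator: 0.0593524 + 0.00794419 + 0.00206289 = 0.0693594
So the posterior for Population 3 is 0.00206289 / 0.0693594 ≈ 0.0297.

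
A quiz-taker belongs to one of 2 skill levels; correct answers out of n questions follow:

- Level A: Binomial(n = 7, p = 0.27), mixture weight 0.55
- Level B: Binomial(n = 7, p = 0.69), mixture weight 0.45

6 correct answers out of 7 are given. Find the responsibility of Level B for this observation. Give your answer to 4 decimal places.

Apply Bayes' rule: the posterior for each component is proportional to its prior times its likelihood at x.
Evaluate each component's likelihood at the observed value:
  f_A = C(7,6)·0.27^6·0.73^1 = 7·0.00038742·0.73 = 0.00197972
  f_B = C(7,6)·0.69^6·0.31^1 = 7·0.107918·0.31 = 0.234182
Prior × likelihood for each component:
  π_A·f_A = 0.55 × 0.00197972 = 0.00108885
  π_B·f_B = 0.45 × 0.234182 = 0.105382
Marginal: 0.00108885 + 0.105382 = 0.106471
P(Level B | 6 correct answers out of 7) ≈ 0.9898

0.9898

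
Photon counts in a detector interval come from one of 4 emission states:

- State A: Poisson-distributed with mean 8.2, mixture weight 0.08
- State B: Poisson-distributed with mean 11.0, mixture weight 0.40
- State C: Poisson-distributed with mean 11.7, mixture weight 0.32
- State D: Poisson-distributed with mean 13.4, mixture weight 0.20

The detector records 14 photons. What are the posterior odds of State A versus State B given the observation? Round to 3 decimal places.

Posterior odds = (π_i f_i(x)) / (π_j f_j(x)); the normalising sum cancels.
Evaluate each component's likelihood at the observed value:
  f_A = e^(−8.2)·8.2^14/14! = 0.0195781
  f_B = e^(−11.0)·11.0^14/14! = 0.0727528
  f_C = e^(−11.7)·11.7^14/14! = 0.0856936
  f_D = e^(−13.4)·13.4^14/14! = 0.104595
Odds = (0.08/0.40) × (0.0195781/0.0727528) = 0.2 × 0.269104 ≈ 0.054

0.054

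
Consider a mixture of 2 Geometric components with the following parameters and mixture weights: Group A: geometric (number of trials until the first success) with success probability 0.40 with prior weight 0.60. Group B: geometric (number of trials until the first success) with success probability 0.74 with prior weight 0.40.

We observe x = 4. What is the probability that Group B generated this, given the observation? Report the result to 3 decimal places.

0.091

Posterior ∝ prior × likelihood, so P(k | x) ∝ π_k f_k(x); normalise over all components.
Geometric probabilities:
  L_A = 0.0864
  L_B = 0.0130062
Prior × likelihood for each component:
  π_A·L_A = 0.60 × 0.0864 = 0.05184
  π_B·L_B = 0.40 × 0.0130062 = 0.0052025
Marginal: 0.05184 + 0.0052025 = 0.0570425
Responsibility of Group B: 0.0052025 / 0.0570425 ≈ 0.091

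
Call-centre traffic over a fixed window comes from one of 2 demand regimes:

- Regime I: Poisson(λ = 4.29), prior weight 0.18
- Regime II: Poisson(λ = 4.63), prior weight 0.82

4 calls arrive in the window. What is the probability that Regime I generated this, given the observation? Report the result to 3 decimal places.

0.185

P(component k | x) = w_k·f_k(x) / marginal(x), where marginal(x) = Σ_j w_j·f_j(x).
Poisson probabilities:
  f_I = 0.193417
  f_II = 0.18678
Weight by the priors:
  w_I·f_I = 0.18 × 0.193417 = 0.0348151
  w_II·f_II = 0.82 × 0.18678 = 0.153159
Normaliser: 0.0348151 + 0.153159 = 0.187974
So the posterior for Regime I is 0.0348151 / 0.187974 ≈ 0.185.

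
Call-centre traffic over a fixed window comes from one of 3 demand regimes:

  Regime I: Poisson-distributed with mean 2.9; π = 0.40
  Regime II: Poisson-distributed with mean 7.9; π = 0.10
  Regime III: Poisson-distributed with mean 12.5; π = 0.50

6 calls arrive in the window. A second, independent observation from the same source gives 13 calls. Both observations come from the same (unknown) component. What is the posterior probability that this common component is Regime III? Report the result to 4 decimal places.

The responsibility of component k is π_k f_k(x) divided by Σ_j π_j f_j(x).
Since both observations come from the same component, the likelihood for component k is f_k(x₁)·f_k(x₂).
  L_I = [e^(−2.9)·2.9^6/6! = 0.0454571] × [9.0665e-06] = 4.12137e-07
  L_II = [e^(−7.9)·7.9^6/6! = 0.125171] × [0.0277936] = 0.00347896
  L_III = [e^(−12.5)·12.5^6/6! = 0.0197445] × [0.10886] = 0.00214939
Weight by the priors:
  π_I·L_I = 0.40 × 4.12137e-07 = 1.64855e-07
  π_II·L_II = 0.10 × 0.00347896 = 0.000347896
  π_III·L_III = 0.50 × 0.00214939 = 0.0010747
Marginal: 1.64855e-07 + 0.000347896 + 0.0010747 = 0.00142276
P(Regime III | data) ≈ 0.7554

0.7554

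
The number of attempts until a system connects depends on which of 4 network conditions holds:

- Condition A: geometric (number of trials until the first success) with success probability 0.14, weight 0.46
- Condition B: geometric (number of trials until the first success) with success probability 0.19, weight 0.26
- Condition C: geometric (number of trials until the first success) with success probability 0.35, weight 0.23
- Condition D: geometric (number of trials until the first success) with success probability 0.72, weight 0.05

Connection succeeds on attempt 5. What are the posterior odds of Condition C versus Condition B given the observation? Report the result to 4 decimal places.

Posterior odds = (π_i f_i(x)) / (π_j f_j(x)); the normalising sum cancels.
Component likelihoods at x = 5:
  L_A = 0.0765811
  L_B = 0.0817888
  L_C = 0.0624772
  L_D = 0.00442552
Posterior odds = (π_C·L_C) / (π_B·L_B) = (0.23·0.0624772) / (0.26·0.0817888) = 0.0143698 / 0.0212651 ≈ 0.6757

0.6757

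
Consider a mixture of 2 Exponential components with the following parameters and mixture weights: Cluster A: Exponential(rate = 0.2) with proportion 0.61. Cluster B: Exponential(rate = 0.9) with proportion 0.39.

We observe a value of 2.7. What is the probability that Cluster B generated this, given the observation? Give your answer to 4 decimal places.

Posterior ∝ prior × likelihood, so P(k | x) ∝ w_k f_k(x); normalise over all components.
Component likelihoods at x = 2.7:
  L_A = 0.11655
  L_B = 0.0792331
Prior × likelihood for each component:
  w_A·L_A = 0.61 × 0.11655 = 0.0710953
  w_B·L_B = 0.39 × 0.0792331 = 0.0309009
Normaliser: 0.0710953 + 0.0309009 = 0.101996
P(Cluster B | 2.7) = 0.0309009 / 0.101996 ≈ 0.3030

0.3030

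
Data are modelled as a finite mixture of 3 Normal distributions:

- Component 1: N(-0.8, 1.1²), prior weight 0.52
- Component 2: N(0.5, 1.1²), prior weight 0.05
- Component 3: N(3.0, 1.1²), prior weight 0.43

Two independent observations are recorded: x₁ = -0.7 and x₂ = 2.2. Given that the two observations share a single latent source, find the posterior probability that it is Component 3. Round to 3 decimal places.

Posterior ∝ prior × likelihood, so P(k | x) ∝ π_k f_k(x); normalise over all components.
Since both observations come from the same component, the likelihood for component k is f_k(x₁)·f_k(x₂).
  p_1 = [0.361179] × [0.00879777] = 0.00317757
  p_2 = [0.20003] × [0.109869] = 0.0219771
  p_3 = [0.00126678] × [0.278396] = 0.000352667
Prior × likelihood for each component:
  π_1·p_1 = 0.52 × 0.00317757 = 0.00165234
  π_2·p_2 = 0.05 × 0.0219771 = 0.00109886
  π_3·p_3 = 0.43 × 0.000352667 = 0.000151647
Sum: 0.00165234 + 0.00109886 + 0.000151647 = 0.00290284
P(Component 3 | x) ≈ 0.052

0.052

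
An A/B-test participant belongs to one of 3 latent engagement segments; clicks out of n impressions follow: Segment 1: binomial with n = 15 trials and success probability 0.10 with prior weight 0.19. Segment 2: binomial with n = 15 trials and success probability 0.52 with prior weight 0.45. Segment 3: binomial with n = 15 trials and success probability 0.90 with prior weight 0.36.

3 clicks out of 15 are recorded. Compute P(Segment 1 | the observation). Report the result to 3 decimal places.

0.850

P(component k | x) = w_k·f_k(x) / marginal(x), where marginal(x) = Σ_j w_j·f_j(x).
Component likelihoods at x = 3 clicks out of 15:
  p_1 = 0.128505
  p_2 = 0.0095701
  p_3 = 3.31695e-10
Weight by the priors:
  w_1·p_1 = 0.19 × 0.128505 = 0.024416
  w_2·p_2 = 0.45 × 0.0095701 = 0.00430654
  w_3·p_3 = 0.36 × 3.31695e-10 = 1.1941e-10
Evidence: 0.024416 + 0.00430654 + 1.1941e-10 = 0.0287226
So the posterior for Segment 1 is 0.024416 / 0.0287226 ≈ 0.850.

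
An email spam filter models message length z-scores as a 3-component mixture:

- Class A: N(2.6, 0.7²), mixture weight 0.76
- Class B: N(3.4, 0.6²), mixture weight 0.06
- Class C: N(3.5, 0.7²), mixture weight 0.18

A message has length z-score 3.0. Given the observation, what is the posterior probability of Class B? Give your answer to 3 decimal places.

0.067

Apply Bayes' rule: the posterior for each component is proportional to its prior times its likelihood at x.
Normal densities:
  p_A = 0.484068
  p_B = 0.532413
  p_C = 0.441593
Prior × likelihood for each component:
  π_A·p_A = 0.76 × 0.484068 = 0.367892
  π_B·p_B = 0.06 × 0.532413 = 0.0319448
  π_C·p_C = 0.18 × 0.441593 = 0.0794868
Marginal: 0.367892 + 0.0319448 + 0.0794868 = 0.479324
Responsibility of Class B: 0.0319448 / 0.479324 ≈ 0.067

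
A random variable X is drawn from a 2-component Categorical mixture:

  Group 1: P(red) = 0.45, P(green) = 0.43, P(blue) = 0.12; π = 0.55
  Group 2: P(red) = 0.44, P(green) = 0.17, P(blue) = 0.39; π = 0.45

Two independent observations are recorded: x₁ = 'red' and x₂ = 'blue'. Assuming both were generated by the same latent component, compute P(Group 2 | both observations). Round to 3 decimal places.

0.722

P(component k | x) = π_k·f_k(x) / marginal(x), where marginal(x) = Σ_j π_j·f_j(x).
Since both observations come from the same component, the likelihood for component k is f_k(x₁)·f_k(x₂).
  p_1 = [P(red | comp) = 0.45] × [0.12] = 0.054
  p_2 = [P(red | comp) = 0.44] × [0.39] = 0.1716
Multiply by the mixture weights:
  π_1·p_1 = 0.55 × 0.054 = 0.0297
  π_2·p_2 = 0.45 × 0.1716 = 0.07722
Evidence: 0.0297 + 0.07722 = 0.10692
P(Group 2 | data) = 0.07722 / 0.10692 ≈ 0.722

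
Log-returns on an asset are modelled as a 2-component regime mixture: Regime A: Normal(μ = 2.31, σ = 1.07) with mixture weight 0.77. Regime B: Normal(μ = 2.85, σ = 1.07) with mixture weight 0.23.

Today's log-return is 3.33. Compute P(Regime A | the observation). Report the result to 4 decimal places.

Apply Bayes' rule: the posterior for each component is proportional to its prior times its likelihood at x.
Normal densities:
  f_A = (1/(1.07·√(2π)))·exp(−(3.33−2.31)²/(2·1.07²)) = 0.372843·exp(-0.45436) = 0.2367
  f_B = (1/(1.07·√(2π)))·exp(−(3.33−2.85)²/(2·1.07²)) = 0.372843·exp(-0.10062) = 0.337153
Prior × likelihood for each component:
  P(Z=A)·f_A = 0.77 × 0.2367 = 0.182259
  P(Z=B)·f_B = 0.23 × 0.337153 = 0.0775453
Normaliser: 0.182259 + 0.0775453 = 0.259805
P(Regime A | 3.33) = 0.182259 / 0.259805 ≈ 0.7015

0.7015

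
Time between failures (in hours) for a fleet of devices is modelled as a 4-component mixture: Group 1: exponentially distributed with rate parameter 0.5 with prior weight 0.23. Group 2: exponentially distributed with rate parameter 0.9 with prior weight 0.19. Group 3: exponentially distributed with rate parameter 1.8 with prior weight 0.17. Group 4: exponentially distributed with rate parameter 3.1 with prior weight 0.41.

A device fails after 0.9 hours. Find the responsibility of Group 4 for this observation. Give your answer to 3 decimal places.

0.271

By Bayes' theorem, P(k | x) = π_k f_k(x) / Σ_j π_j f_j(x).
Evaluate each component's likelihood at the observed value:
  L_1 = 0.5·e^(−0.5·0.9) = 0.5·e^(−0.4500) = 0.318814
  L_2 = 0.9·e^(−0.9·0.9) = 0.9·e^(−0.8100) = 0.400372
  L_3 = 1.8·e^(−1.8·0.9) = 1.8·e^(−1.6200) = 0.356218
  L_4 = 3.1·e^(−3.1·0.9) = 3.1·e^(−2.7900) = 0.190406
Prior × likelihood for each component:
  π_1·L_1 = 0.23 × 0.318814 = 0.0733272
  π_2·L_2 = 0.19 × 0.400372 = 0.0760707
  π_3·L_3 = 0.17 × 0.356218 = 0.060557
  π_4·L_4 = 0.41 × 0.190406 = 0.0780664
Sum: 0.0733272 + 0.0760707 + 0.060557 + 0.0780664 = 0.288021
P(Group 4 | the observation) = 0.0780664 / 0.288021 ≈ 0.271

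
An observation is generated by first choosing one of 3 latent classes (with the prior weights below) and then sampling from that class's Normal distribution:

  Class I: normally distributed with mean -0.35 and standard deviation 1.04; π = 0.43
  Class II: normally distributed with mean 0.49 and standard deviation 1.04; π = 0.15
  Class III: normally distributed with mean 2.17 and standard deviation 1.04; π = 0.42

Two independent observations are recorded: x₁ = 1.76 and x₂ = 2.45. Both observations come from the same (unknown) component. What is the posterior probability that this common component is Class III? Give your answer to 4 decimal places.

0.9652

Posterior ∝ prior × likelihood, so P(k | x) ∝ w_k f_k(x); normalise over all components.
Since both observations come from the same component, the likelihood for component k is f_k(x₁)·f_k(x₂).
  L_I = [0.0489837] × [0.0102301] = 0.000501109
  L_II = [0.181997] × [0.0649559] = 0.0118217
  L_III = [0.354918] × [0.369945] = 0.1313
Weight by the priors:
  w_I·L_I = 0.43 × 0.000501109 = 0.000215477
  w_II·L_II = 0.15 × 0.0118217 = 0.00177326
  w_III·L_III = 0.42 × 0.1313 = 0.055146
Evidence: 0.000215477 + 0.00177326 + 0.055146 = 0.0571348
P(Class III | x) = 0.055146 / 0.0571348 ≈ 0.9652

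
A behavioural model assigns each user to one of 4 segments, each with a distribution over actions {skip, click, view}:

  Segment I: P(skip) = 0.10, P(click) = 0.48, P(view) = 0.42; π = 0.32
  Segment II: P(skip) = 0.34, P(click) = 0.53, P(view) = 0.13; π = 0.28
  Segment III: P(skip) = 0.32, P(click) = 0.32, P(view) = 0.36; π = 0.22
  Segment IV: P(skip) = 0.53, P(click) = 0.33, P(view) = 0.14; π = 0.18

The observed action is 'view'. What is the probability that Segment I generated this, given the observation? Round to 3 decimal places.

The responsibility of component k is π_k f_k(x) divided by Σ_j π_j f_j(x).
Evaluate each component's likelihood at the observed value:
  f_I = P(view | comp) = 0.42
  f_II = P(view | comp) = 0.13
  f_III = P(view | comp) = 0.36
  f_IV = P(view | comp) = 0.14
Weight by the priors:
  π_I·f_I = 0.32 × 0.42 = 0.1344
  π_II·f_II = 0.28 × 0.13 = 0.0364
  π_III·f_III = 0.22 × 0.36 = 0.0792
  π_IV·f_IV = 0.18 × 0.14 = 0.0252
Sum: 0.1344 + 0.0364 + 0.0792 + 0.0252 = 0.2752
So the posterior for Segment I is 0.1344 / 0.2752 ≈ 0.488.

0.488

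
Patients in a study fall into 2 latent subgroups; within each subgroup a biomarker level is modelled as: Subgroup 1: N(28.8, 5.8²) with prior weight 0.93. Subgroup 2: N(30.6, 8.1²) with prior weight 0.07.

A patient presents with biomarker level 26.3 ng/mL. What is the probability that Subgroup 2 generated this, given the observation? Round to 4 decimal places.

By Bayes' theorem, P(k | x) = w_k f_k(x) / Σ_j w_j f_j(x).
Normal densities:
  f_1 = (1/(5.8·√(2π)))·exp(−(26.3−28.8)²/(2·5.8²)) = 0.068783·exp(-0.09290) = 0.0626813
  f_2 = (1/(8.1·√(2π)))·exp(−(26.3−30.6)²/(2·8.1²)) = 0.049252·exp(-0.14091) = 0.0427789
Unnormalised posteriors:
  w_1·f_1 = 0.93 × 0.0626813 = 0.0582936
  w_2·f_2 = 0.07 × 0.0427789 = 0.00299452
Sum: 0.0582936 + 0.00299452 = 0.0612881
So the posterior for Subgroup 2 is 0.00299452 / 0.0612881 ≈ 0.0489.

0.0489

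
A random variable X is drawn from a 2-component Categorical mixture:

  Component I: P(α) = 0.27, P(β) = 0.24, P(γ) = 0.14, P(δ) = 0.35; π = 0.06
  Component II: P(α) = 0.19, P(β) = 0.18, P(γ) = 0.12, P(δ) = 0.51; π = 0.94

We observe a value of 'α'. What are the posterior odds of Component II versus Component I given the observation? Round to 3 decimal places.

Since P(k|x) ∝ π_k f_k(x), the posterior odds are π_i f_i(x) / (π_j f_j(x)).
Evaluate each component's likelihood at the observed value:
  p_I = 0.27
  p_II = 0.19
Posterior odds = (π_II·p_II) / (π_I·p_I) = (0.94·0.19) / (0.06·0.27) = 0.1786 / 0.0162 ≈ 11.025

11.025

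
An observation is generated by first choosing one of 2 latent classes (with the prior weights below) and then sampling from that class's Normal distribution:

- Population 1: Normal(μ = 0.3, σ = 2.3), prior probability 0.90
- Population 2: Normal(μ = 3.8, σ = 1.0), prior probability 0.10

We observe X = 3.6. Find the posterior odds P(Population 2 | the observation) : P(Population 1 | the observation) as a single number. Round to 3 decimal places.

0.701

Posterior odds = (π_i f_i(x)) / (π_j f_j(x)); the normalising sum cancels.
Normal densities:
  p_1 = 0.0619673
  p_2 = 0.391043
0.0391043 / 0.0557706 ≈ 0.701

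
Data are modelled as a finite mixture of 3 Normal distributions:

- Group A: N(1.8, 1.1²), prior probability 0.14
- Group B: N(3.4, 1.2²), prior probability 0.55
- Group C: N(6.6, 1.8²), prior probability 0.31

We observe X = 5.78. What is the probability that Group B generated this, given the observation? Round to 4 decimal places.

0.2921

By Bayes' theorem, P(k | x) = P(Z=k) f_k(x) / Σ_j P(Z=j) f_j(x).
Evaluate each component's likelihood at the observed value:
  L_A = 0.000520944
  L_B = 0.046511
  L_C = 0.19979
Prior × likelihood for each component:
  P(Z=A)·L_A = 0.14 × 0.000520944 = 7.29321e-05
  P(Z=B)·L_B = 0.55 × 0.046511 = 0.0255811
  P(Z=C)·L_C = 0.31 × 0.19979 = 0.0619348
Sum: 7.29321e-05 + 0.0255811 + 0.0619348 = 0.0875888
P(Group B | data) ≈ 0.2921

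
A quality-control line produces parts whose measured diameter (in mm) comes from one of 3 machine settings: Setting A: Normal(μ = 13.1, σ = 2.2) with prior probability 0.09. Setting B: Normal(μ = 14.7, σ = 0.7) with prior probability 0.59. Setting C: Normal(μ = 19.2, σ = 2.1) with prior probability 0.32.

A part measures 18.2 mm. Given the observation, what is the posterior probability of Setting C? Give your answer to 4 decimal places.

Apply Bayes' rule: the posterior for each component is proportional to its prior times its likelihood at x.
Evaluate each component's likelihood at the observed value:
  f_A = 0.0123465
  f_B = 2.12389e-06
  f_C = 0.16961
Prior × likelihood for each component:
  P(Z=A)·f_A = 0.09 × 0.0123465 = 0.00111119
  P(Z=B)·f_B = 0.59 × 2.12389e-06 = 1.25309e-06
  P(Z=C)·f_C = 0.32 × 0.16961 = 0.0542751
Sum: 0.00111119 + 1.25309e-06 + 0.0542751 = 0.0553876
Responsibility of Setting C: 0.0542751 / 0.0553876 ≈ 0.9799

0.9799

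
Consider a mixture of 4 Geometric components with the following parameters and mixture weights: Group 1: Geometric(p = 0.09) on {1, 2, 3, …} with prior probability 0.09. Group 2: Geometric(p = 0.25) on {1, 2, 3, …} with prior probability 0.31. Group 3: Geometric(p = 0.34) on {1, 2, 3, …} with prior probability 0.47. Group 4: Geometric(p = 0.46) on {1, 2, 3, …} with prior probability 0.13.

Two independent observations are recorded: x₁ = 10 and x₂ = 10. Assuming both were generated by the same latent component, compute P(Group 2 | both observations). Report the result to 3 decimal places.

The responsibility of component k is π_k f_k(x) divided by Σ_j π_j f_j(x).
Since both observations come from the same component, the likelihood for component k is f_k(x₁)·f_k(x₂).
  f_1 = [0.09·(1−0.09)^9 = 0.09·0.42793 = 0.0385137] × [0.0385137] = 0.0014833
  f_2 = [0.25·(1−0.25)^9 = 0.25·0.0750847 = 0.0187712] × [0.0187712] = 0.000352357
  f_3 = [0.34·(1−0.34)^9 = 0.34·0.0237627 = 0.00807931] × [0.00807931] = 6.52753e-05
  f_4 = [0.46·(1−0.46)^9 = 0.46·0.00390431 = 0.00179598] × [0.00179598] = 3.22555e-06
Prior × likelihood for each component:
  π_1·f_1 = 0.09 × 0.0014833 = 0.000133497
  π_2·f_2 = 0.31 × 0.000352357 = 0.000109231
  π_3·f_3 = 0.47 × 6.52753e-05 = 3.06794e-05
  π_4·f_4 = 0.13 × 3.22555e-06 = 4.19321e-07
Evidence: 0.000133497 + 0.000109231 + 3.06794e-05 + 4.19321e-07 = 0.000273827
So the posterior for Group 2 is 0.000109231 / 0.000273827 ≈ 0.399.

0.399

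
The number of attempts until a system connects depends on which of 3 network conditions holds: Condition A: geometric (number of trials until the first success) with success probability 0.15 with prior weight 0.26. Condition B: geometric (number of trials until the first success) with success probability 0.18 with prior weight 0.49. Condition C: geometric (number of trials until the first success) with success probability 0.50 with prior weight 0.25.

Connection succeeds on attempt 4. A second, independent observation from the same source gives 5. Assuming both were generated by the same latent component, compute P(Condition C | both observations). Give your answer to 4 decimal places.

P(component k | x) = w_k·f_k(x) / marginal(x), where marginal(x) = Σ_j w_j·f_j(x).
Since both observations come from the same component, the likelihood for component k is f_k(x₁)·f_k(x₂).
  f_A = [0.0921187] × [0.0783009] = 0.00721298
  f_B = [0.0992462] × [0.0813819] = 0.00807685
  f_C = [0.0625] × [0.03125] = 0.00195312
Multiply by the mixture weights:
  w_A·f_A = 0.26 × 0.00721298 = 0.00187538
  w_B·f_B = 0.49 × 0.00807685 = 0.00395766
  w_C·f_C = 0.25 × 0.00195312 = 0.000488281
Evidence: 0.00187538 + 0.00395766 + 0.000488281 = 0.00632131
P(Condition C | x) = 0.000488281 / 0.00632131 ≈ 0.0772

0.0772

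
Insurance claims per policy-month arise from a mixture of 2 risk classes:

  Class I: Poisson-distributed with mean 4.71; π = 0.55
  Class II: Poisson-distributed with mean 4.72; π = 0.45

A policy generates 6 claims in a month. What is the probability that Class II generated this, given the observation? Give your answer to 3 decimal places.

P(component k | x) = π_k·f_k(x) / marginal(x), where marginal(x) = Σ_j π_j·f_j(x).
Poisson probabilities:
  f_I = e^(−4.71)·4.71^6/6! = 0.136542
  f_II = e^(−4.72)·4.72^6/6! = 0.136915
Prior × likelihood for each component:
  π_I·f_I = 0.55 × 0.136542 = 0.075098
  π_II·f_II = 0.45 × 0.136915 = 0.0616115
Normaliser: 0.075098 + 0.0616115 = 0.13671
So the posterior for Class II is 0.0616115 / 0.13671 ≈ 0.451.

0.451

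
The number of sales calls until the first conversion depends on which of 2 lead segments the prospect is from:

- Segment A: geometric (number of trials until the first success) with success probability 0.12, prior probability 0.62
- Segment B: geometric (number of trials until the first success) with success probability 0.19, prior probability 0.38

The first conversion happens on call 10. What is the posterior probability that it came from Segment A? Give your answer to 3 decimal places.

0.685

By Bayes' theorem, P(k | x) = π_k f_k(x) / Σ_j π_j f_j(x).
Geometric probabilities:
  f_A = 0.12·(1−0.12)^9 = 0.12·0.316478 = 0.0379774
  f_B = 0.19·(1−0.19)^9 = 0.19·0.150095 = 0.028518
Unnormalised posteriors:
  π_A·f_A = 0.62 × 0.0379774 = 0.023546
  π_B·f_B = 0.38 × 0.028518 = 0.0108368
Evidence: 0.023546 + 0.0108368 = 0.0343828
P(Segment A | x) ≈ 0.685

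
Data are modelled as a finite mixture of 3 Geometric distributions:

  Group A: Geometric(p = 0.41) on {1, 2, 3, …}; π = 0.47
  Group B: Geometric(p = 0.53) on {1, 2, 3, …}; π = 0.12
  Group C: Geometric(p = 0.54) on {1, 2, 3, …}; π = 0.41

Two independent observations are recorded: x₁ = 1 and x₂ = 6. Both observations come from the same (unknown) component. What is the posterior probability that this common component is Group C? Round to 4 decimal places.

The responsibility of component k is π_k f_k(x) divided by Σ_j π_j f_j(x).
Since both observations come from the same component, the likelihood for component k is f_k(x₁)·f_k(x₂).
  L_A = [0.41] × [0.0293119] = 0.0120179
  L_B = [0.53] × [0.0121553] = 0.0064423
  L_C = [0.54] × [0.011122] = 0.00600588
Prior × likelihood for each component:
  π_A·L_A = 0.47 × 0.0120179 = 0.0056484
  π_B·L_B = 0.12 × 0.0064423 = 0.000773076
  π_C·L_C = 0.41 × 0.00600588 = 0.00246241
Marginal: 0.0056484 + 0.000773076 + 0.00246241 = 0.00888389
Responsibility of Group C: 0.00246241 / 0.00888389 ≈ 0.2772

0.2772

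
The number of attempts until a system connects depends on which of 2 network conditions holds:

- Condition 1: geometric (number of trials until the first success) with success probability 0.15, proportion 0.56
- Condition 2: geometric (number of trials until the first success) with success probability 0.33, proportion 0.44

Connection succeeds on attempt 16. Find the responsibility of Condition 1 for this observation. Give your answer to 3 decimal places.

0.954

By Bayes' theorem, P(k | x) = π_k f_k(x) / Σ_j π_j f_j(x).
Geometric probabilities:
  p_1 = 0.15·(1−0.15)^15 = 0.15·0.0873542 = 0.0131031
  p_2 = 0.33·(1−0.33)^15 = 0.33·0.00246106 = 0.000812149
Prior × likelihood for each component:
  π_1·p_1 = 0.56 × 0.0131031 = 0.00733775
  π_2·p_2 = 0.44 × 0.000812149 = 0.000357346
Denominator: 0.00733775 + 0.000357346 = 0.0076951
So the posterior for Condition 1 is 0.00733775 / 0.0076951 ≈ 0.954.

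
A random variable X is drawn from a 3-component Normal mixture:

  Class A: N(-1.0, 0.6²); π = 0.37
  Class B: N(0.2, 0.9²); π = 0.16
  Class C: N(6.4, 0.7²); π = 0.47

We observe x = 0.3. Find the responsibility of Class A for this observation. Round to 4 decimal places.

0.2503

Apply Bayes' rule: the posterior for each component is proportional to its prior times its likelihood at x.
Component likelihoods at x = 0.3:
  f_A = 0.0635877
  f_B = 0.440541
  f_C = 1.84466e-17
Unnormalised posteriors:
  w_A·f_A = 0.37 × 0.0635877 = 0.0235275
  w_B·f_B = 0.16 × 0.440541 = 0.0704866
  w_C·f_C = 0.47 × 1.84466e-17 = 8.6699e-18
Sum: 0.0235275 + 0.0704866 + 8.6699e-18 = 0.0940141
So the posterior for Class A is 0.0235275 / 0.0940141 ≈ 0.2503.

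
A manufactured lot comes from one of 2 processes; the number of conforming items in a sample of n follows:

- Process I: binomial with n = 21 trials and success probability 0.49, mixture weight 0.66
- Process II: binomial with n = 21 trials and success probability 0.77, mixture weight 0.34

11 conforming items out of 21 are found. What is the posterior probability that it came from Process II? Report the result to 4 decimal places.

0.0252

The responsibility of component k is P(Z=k) f_k(x) divided by Σ_j P(Z=j) f_j(x).
Binomial probabilities:
  p_I = 0.164166
  p_II = 0.00824331
Prior × likelihood for each component:
  P(Z=I)·p_I = 0.66 × 0.164166 = 0.10835
  P(Z=II)·p_II = 0.34 × 0.00824331 = 0.00280272
Marginal: 0.10835 + 0.00280272 = 0.111152
So the posterior for Process II is 0.00280272 / 0.111152 ≈ 0.0252.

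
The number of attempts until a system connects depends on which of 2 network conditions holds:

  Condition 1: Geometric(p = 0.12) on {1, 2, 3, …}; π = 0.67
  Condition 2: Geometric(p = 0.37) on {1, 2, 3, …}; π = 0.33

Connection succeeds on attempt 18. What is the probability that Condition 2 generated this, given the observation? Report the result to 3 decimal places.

0.005

The responsibility of component k is π_k f_k(x) divided by Σ_j π_j f_j(x).
Geometric probabilities:
  f_1 = 0.12·(1−0.12)^17 = 0.12·0.113817 = 0.013658
  f_2 = 0.37·(1−0.37)^17 = 0.37·0.000387962 = 0.000143546
Weight by the priors:
  π_1·f_1 = 0.67 × 0.013658 = 0.00915085
  π_2·f_2 = 0.33 × 0.000143546 = 4.73702e-05
Evidence: 0.00915085 + 4.73702e-05 = 0.00919822
P(Condition 2 | x) ≈ 0.005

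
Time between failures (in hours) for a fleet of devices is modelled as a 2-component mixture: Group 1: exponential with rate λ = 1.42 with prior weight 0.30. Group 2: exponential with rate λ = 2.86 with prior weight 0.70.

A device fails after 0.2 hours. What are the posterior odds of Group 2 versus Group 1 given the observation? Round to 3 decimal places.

3.524

Posterior odds = (π_i f_i(x)) / (π_j f_j(x)); the normalising sum cancels.
Component likelihoods at x = 0.2 hours:
  p_1 = 1.06893
  p_2 = 1.61417
1.12992 / 0.320679 ≈ 3.524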